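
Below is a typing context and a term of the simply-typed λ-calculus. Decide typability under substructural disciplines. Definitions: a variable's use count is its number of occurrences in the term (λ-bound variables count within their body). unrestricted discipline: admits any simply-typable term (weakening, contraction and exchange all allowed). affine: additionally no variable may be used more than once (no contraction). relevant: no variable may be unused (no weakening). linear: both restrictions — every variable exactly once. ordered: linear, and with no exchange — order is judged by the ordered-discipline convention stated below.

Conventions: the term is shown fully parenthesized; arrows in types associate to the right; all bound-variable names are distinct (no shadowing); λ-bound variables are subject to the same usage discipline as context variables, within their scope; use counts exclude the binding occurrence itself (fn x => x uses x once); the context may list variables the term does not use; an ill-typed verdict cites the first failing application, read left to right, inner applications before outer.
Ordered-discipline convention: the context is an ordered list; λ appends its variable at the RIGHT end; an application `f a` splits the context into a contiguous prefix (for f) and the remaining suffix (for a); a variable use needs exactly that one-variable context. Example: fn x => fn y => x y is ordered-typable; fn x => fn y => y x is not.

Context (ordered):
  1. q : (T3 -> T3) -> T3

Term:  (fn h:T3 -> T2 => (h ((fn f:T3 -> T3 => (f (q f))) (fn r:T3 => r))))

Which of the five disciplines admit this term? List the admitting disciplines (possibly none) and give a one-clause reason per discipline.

admitted by: relevant, unrestricted
variable uses: q ×1, h (λ-bound) ×1, f (λ-bound) ×2, r (λ-bound) ×1
left-to-right use order: h, f, q, f, r
typing: ✓ — (T3 -> T2) -> T2
ordered: ✗ — needs contraction — f ×2
linear: ✗ — needs contraction — f ×2
affine: ✗ — needs contraction — f ×2
relevant: ✓ — at least one use each (q, h, f, r)
unrestricted: ✓ — typability at (T3 -> T2) -> T2 is all that's needed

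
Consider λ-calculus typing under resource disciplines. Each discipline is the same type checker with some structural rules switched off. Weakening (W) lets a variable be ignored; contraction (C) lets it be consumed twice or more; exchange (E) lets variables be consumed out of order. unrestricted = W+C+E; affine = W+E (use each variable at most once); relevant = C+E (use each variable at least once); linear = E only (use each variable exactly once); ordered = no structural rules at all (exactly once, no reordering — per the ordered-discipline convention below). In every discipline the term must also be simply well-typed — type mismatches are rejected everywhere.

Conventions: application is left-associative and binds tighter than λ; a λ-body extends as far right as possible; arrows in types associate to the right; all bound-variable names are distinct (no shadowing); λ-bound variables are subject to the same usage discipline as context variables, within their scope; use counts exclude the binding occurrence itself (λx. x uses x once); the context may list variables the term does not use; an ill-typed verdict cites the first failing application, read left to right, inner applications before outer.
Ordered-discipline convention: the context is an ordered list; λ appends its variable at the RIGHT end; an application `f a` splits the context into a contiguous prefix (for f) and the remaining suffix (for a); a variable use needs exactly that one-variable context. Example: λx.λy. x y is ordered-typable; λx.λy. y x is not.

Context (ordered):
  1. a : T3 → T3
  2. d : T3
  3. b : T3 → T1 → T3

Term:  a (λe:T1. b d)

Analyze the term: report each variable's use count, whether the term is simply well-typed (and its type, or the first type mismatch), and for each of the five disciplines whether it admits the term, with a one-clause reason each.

counts: a: 1×; d: 1×; b: 1×; e (bound): 0×
uses in reading order: a, b, d
typing: ill-typed: argument of type T1 → T1 → T3 where T3 is required
ordered: ✗, fails simple typing
linear: ✗, a type mismatch blocks all five
affine: ✗, the type mismatch rejects it
relevant: ✗, not simply typable
unrestricted: ✗, fails simple typing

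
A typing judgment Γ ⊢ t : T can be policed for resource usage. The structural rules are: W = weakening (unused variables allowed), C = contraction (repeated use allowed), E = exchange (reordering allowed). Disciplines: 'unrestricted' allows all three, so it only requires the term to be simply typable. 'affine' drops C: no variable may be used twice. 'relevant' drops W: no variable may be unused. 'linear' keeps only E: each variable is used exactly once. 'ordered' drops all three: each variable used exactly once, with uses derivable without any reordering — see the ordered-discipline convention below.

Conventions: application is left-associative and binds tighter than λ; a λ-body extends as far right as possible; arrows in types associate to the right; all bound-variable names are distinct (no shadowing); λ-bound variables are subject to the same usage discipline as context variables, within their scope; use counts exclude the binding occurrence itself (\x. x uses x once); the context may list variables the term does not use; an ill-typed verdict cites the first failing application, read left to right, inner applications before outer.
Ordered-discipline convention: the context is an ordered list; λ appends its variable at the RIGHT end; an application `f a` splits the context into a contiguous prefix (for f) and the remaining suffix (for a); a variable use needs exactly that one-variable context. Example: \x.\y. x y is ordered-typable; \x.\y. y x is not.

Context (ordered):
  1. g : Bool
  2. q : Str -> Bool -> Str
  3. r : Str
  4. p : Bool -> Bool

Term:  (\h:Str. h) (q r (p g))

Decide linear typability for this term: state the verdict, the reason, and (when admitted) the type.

yes — each of g, q, r, p, h used exactly once; term : Str
use counts: g ×1; q ×1; r ×1; p ×1; h (bound) ×1
left-to-right use order: h, q, r, p, g
typing: ✓ — Str
across the five disciplines: ordered ✗; linear ✓; affine ✓; relevant ✓; unrestricted ✓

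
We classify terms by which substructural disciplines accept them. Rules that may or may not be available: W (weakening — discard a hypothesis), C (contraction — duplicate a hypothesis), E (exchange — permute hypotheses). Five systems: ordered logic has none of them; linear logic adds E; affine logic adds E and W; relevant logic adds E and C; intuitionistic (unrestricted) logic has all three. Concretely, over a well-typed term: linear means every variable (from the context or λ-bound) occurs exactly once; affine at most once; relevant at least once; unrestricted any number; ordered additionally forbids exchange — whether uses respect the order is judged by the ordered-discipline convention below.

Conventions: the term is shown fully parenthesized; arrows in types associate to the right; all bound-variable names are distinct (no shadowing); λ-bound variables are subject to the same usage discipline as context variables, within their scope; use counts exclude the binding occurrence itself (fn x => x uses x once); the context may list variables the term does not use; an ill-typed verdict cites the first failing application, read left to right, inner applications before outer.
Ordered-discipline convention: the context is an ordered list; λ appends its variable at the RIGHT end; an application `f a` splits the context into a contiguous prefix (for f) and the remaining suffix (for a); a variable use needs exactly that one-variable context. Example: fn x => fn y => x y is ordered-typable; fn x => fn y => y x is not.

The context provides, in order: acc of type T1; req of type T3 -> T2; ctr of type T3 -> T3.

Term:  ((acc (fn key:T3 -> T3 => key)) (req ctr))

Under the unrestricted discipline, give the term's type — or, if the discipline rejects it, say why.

not well-typed under unrestricted — fails simple typing
counts: acc: 1×, req: 1×, ctr: 1×, key (λ-bound): 1×
order of uses: acc, key, req, ctr
typing: ill-typed: non-arrow in function slot: T1
summary: ordered ✗ · linear ✗ · affine ✗ · relevant ✗ · unrestricted ✗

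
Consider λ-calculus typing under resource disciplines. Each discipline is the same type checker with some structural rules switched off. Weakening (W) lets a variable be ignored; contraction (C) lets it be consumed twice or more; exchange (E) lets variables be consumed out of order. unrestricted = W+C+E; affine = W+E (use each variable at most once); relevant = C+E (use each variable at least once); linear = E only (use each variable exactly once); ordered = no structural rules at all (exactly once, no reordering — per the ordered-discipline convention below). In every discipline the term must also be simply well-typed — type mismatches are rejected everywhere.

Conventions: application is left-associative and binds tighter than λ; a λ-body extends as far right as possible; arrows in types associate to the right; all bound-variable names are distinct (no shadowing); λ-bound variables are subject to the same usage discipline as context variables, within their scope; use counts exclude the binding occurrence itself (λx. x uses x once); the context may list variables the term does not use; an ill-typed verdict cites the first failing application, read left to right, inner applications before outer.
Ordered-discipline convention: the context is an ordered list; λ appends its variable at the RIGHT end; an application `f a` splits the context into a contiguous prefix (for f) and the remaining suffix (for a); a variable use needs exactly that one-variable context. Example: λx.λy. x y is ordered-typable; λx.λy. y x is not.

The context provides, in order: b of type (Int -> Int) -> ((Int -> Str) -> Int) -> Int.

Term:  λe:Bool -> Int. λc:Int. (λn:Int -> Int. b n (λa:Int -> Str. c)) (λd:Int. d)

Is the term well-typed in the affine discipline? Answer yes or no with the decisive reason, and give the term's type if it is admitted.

yes — b, e, c, n, a, d: no repeats, contraction unneeded; term : (Bool -> Int) -> Int -> Int
usage: b: 1×, e (bound): 0×, c (bound): 1×, n (bound): 1×, a (bound): 0×, d (bound): 1×
order of uses: b, n, c, d
typing: ✓ — (Bool -> Int) -> Int -> Int
summary: ordered ✗; linear ✗; affine ✓; relevant ✗; unrestricted ✓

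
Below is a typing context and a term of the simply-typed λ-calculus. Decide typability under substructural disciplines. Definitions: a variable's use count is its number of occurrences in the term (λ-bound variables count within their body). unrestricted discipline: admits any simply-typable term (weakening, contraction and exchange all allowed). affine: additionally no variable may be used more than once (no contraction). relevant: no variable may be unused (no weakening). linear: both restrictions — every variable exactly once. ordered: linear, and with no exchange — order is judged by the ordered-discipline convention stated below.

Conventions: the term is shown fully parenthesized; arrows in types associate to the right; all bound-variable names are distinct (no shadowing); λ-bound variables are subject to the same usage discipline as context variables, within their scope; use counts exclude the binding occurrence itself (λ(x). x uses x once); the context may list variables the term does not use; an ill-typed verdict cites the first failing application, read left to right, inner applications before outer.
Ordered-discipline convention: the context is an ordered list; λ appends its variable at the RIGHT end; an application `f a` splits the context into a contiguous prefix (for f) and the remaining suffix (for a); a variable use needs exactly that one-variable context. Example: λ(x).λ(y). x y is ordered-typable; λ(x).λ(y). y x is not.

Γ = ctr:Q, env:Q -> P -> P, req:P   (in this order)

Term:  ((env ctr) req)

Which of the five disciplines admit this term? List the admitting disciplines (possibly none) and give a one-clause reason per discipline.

accepted by: linear, affine, relevant, unrestricted
variable uses: ctr=1, env=1, req=1
order of uses: env, ctr, req
typing: well-typed — term : P
ordered: ✗, needs exchange: uses follow env, ctr, req
linear: ✓, ctr, env, req: one use apiece
affine: ✓, no duplicate uses among ctr, env, req
relevant: ✓, ctr, env, req: all used, weakening unneeded
unrestricted: ✓, typability at P is all that's needed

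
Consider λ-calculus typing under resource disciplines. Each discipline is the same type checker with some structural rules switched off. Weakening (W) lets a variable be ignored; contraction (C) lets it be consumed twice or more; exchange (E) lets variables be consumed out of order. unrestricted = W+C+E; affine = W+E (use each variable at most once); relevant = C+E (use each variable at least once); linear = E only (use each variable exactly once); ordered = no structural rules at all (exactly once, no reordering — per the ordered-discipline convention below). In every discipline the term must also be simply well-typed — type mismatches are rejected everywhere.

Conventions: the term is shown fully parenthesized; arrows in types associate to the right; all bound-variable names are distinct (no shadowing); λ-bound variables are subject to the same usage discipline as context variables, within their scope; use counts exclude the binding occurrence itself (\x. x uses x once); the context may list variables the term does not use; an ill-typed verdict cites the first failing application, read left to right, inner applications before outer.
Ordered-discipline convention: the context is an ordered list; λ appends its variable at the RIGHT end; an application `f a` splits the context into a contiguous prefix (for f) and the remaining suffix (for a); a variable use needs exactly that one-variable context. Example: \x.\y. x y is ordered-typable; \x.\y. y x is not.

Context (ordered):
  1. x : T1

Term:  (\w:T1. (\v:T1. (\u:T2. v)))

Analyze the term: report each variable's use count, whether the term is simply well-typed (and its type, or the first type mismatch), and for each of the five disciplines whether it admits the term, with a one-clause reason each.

counts: x=0, w (bound)=0, v (bound)=1, u (bound)=0
order of uses: v
typing: well-typed at T1 -> T1 -> T2 -> T1
ordered: ✗ — unused: x, w, u — weakening required
linear: ✗ — unused: x, w, u — weakening required
affine: ✓ — none of x, w, v, u used more than once
relevant: ✗ — unused: x, w, u — weakening required
unrestricted: ✓ — type-checks (T1 -> T1 -> T2 -> T1) and nothing is barred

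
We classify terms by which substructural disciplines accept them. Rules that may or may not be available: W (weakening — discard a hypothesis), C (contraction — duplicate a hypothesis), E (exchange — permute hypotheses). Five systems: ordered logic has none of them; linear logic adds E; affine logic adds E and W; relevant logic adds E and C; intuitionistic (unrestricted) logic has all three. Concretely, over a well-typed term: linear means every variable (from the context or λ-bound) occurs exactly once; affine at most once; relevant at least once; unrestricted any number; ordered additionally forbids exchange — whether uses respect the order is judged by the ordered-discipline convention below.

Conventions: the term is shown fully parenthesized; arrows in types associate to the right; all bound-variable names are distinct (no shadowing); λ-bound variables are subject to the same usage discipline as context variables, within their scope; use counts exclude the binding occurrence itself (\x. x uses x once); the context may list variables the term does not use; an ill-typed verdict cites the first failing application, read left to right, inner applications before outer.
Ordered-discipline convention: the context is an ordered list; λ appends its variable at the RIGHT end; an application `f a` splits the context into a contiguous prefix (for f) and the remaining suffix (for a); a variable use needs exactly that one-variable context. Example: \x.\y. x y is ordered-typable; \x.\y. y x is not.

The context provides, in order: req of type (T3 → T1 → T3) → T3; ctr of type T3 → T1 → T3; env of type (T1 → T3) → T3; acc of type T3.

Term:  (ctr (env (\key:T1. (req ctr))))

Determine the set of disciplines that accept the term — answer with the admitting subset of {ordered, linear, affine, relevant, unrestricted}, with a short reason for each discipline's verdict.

admitting disciplines: unrestricted
use counts: req: 1×; ctr: 2×; env: 1×; acc: 0×; key [bound]: 0×
left-to-right use order: ctr, env, req, ctr
typing: ✓ — T1 → T3
ordered: ✗, ctr ×2 used more than once (contraction); unused: acc, key — weakening required
linear: ✗, ctr ×2 used more than once (contraction); unused: acc, key — weakening required
affine: ✗, ctr ×2 used more than once (contraction)
relevant: ✗, unused: acc, key — weakening required
unrestricted: ✓, simply typable at T1 → T3; W, C, E all held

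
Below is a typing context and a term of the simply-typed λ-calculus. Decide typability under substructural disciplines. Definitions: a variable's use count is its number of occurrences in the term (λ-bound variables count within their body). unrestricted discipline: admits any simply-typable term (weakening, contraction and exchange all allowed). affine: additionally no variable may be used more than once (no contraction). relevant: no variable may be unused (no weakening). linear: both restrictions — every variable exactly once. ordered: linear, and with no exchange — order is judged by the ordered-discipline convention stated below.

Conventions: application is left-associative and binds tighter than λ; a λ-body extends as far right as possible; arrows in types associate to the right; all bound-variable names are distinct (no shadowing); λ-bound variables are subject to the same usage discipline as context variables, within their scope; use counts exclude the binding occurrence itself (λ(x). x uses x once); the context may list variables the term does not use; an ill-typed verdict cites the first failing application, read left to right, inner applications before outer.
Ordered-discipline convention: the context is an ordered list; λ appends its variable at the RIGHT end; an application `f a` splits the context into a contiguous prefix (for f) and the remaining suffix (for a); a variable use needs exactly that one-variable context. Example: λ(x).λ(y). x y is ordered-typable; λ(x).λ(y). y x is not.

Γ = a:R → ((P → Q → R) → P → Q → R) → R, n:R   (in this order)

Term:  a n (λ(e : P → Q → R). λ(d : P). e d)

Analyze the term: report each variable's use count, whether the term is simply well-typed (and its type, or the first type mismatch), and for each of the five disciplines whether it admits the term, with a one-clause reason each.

variable uses: a ×1, n ×1, e [bound] ×1, d [bound] ×1
left-to-right use order: a, n, e, d
typing: well-typed at R
ordered ✓ (single-use (a, n, e, d), ordered derivation ok)
linear ✓ (a, n, e, d: one use apiece)
affine ✓ (none of a, n, e, d used more than once)
relevant ✓ (every one of a, n, e, d appears)
unrestricted ✓ (simply typable at R; W, C, E all held)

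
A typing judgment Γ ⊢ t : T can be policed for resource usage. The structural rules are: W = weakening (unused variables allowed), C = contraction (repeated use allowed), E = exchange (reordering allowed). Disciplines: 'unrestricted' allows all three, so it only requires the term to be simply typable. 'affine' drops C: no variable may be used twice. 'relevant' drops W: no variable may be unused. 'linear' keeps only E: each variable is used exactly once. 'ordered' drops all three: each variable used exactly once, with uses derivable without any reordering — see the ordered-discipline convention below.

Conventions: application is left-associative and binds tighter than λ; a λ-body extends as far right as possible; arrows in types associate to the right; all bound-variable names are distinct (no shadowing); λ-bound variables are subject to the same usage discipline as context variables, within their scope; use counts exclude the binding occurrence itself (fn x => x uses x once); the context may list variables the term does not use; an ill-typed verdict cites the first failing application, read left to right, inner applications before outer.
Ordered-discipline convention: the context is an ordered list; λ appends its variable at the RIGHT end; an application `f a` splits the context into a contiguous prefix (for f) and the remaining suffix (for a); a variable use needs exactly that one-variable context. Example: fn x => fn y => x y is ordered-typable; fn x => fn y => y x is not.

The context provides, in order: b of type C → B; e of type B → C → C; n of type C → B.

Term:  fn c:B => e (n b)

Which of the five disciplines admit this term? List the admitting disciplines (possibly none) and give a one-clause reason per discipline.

admitted by: none
usage: b: 1×, e: 1×, n: 1×, c (bound): 0×
left-to-right use order: e, n, b
typing: ill-typed: a function awaiting C gets C → B
ordered: ✗ — a type mismatch blocks all five
linear: ✗ — the type mismatch rejects it
affine: ✗ — not simply typable
relevant: ✗ — fails simple typing
unrestricted: ✗ — a type mismatch blocks all five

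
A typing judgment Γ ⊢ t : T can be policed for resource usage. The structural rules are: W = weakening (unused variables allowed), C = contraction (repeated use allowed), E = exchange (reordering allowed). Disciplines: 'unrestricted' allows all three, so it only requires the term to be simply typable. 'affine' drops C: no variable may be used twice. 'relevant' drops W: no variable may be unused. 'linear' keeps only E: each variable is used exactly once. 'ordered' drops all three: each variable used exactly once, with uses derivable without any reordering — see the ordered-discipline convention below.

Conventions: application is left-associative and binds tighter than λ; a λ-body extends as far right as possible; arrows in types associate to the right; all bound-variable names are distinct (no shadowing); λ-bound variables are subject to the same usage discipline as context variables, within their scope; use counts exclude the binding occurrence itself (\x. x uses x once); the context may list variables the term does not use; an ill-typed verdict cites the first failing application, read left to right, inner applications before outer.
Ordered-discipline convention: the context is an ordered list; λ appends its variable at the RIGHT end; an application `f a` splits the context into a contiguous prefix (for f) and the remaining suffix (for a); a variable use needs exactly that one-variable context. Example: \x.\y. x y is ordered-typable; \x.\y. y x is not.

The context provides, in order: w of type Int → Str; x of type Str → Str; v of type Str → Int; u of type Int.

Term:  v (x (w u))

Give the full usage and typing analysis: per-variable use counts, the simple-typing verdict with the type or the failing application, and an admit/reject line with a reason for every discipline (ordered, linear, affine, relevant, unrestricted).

usage: w=1, x=1, v=1, u=1
uses in reading order: v, x, w, u
typing: ✓ — Int
ordered: ✗ — use order v, x, w, u needs exchange
linear: ✓ — each of w, x, v, u used exactly once
affine: ✓ — none of w, x, v, u used more than once
relevant: ✓ — every one of w, x, v, u appears
unrestricted: ✓ — typability at Int is all that's needed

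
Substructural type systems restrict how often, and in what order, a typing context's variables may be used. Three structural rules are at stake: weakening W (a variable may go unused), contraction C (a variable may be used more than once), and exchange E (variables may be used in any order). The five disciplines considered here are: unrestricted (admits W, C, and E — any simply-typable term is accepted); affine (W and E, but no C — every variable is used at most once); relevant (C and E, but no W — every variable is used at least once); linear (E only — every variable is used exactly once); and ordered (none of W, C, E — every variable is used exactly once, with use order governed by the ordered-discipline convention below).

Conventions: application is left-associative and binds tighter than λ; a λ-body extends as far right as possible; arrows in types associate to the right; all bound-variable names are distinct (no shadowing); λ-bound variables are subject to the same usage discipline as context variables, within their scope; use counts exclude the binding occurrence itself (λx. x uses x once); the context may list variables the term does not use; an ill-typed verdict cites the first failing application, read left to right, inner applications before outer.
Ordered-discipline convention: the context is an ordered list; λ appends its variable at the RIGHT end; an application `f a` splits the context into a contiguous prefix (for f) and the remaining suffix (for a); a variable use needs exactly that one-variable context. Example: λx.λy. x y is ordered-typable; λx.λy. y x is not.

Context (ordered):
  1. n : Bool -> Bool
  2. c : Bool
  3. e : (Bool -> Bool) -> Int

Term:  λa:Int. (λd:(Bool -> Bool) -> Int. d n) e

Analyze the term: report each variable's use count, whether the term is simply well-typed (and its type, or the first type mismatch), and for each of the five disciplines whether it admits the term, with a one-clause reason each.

counts: n ×1, c ×0, e ×1, a [bound] ×0, d [bound] ×1
left-to-right use order: d, n, e
typing: well-typed at Int -> Int
ordered ✗ (c, a left unused)
linear ✗ (c, a left unused)
affine ✓ (at most one use each (n, c, e, a, d))
relevant ✗ (c, a left unused)
unrestricted ✓ (typability at Int -> Int is all that's needed)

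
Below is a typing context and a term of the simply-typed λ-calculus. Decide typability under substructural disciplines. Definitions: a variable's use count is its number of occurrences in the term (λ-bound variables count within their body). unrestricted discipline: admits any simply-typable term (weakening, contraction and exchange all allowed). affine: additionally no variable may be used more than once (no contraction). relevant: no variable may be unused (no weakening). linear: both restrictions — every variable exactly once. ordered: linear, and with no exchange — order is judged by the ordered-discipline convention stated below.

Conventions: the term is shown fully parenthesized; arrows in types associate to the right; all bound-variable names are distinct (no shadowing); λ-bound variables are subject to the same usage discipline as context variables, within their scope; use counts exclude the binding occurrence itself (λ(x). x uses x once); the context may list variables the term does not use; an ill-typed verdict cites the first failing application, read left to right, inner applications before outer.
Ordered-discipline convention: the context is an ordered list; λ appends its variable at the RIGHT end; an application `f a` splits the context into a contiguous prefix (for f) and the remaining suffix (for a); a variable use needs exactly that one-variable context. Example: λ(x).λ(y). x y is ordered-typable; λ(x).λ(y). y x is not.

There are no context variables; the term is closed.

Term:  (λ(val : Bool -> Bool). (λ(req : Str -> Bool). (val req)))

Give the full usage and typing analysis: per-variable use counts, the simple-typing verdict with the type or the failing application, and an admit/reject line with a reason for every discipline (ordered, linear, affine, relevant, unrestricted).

usage: val [bound]: 1×, req [bound]: 1×
uses in reading order: val, req
typing: ill-typed: an argument Str -> Bool mismatches the expected Bool
ordered: ✗ — fails simple typing
linear: ✗ — a type mismatch blocks all five
affine: ✗ — the type mismatch rejects it
relevant: ✗ — not simply typable
unrestricted: ✗ — fails simple typing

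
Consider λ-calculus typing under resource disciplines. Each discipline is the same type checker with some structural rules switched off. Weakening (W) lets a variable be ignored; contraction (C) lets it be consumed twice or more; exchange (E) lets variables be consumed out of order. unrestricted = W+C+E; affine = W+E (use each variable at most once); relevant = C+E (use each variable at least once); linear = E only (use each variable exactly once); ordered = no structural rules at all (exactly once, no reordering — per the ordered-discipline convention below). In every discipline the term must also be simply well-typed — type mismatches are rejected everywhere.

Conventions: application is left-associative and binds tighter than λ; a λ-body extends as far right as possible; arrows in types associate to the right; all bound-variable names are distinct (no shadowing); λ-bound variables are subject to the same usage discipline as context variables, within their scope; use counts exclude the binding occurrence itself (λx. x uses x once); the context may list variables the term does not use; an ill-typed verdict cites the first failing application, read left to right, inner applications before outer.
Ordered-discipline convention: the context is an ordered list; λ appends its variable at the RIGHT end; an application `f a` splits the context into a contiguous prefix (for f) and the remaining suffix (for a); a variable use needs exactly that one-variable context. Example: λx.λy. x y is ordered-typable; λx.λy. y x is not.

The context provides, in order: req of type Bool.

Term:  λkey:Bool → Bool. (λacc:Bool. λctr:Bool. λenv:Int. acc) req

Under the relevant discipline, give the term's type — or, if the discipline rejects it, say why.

not well-typed under relevant — needs weakening: key, ctr, env unused
counts: req: 1×; key (bound): 0×; acc (bound): 1×; ctr (bound): 0×; env (bound): 0×
uses in reading order: acc, req
typing: well-typed — term : (Bool → Bool) → Bool → Int → Bool
summary: ordered ✗ | linear ✗ | affine ✓ | relevant ✗ | unrestricted ✓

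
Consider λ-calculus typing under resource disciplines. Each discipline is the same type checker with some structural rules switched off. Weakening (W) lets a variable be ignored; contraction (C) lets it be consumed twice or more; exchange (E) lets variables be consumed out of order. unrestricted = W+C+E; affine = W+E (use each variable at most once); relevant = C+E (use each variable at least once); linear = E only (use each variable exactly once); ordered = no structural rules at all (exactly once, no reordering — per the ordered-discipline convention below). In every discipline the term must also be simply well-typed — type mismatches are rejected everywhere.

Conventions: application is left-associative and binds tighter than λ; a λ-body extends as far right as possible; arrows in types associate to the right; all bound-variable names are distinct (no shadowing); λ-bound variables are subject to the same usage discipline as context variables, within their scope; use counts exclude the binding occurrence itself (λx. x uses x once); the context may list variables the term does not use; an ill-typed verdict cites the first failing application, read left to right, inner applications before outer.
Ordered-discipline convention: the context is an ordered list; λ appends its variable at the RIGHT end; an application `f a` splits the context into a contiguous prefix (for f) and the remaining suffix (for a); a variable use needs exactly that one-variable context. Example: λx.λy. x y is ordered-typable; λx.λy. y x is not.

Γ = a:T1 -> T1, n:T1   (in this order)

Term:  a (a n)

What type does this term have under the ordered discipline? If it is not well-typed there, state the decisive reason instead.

not well-typed under ordered — a ×2 used more than once (contraction)
usage: a ×2; n ×1
use order (left to right): a, a, n
typing: well-typed — term : T1
all disciplines: ordered ✗ | linear ✗ | affine ✗ | relevant ✓ | unrestricted ✓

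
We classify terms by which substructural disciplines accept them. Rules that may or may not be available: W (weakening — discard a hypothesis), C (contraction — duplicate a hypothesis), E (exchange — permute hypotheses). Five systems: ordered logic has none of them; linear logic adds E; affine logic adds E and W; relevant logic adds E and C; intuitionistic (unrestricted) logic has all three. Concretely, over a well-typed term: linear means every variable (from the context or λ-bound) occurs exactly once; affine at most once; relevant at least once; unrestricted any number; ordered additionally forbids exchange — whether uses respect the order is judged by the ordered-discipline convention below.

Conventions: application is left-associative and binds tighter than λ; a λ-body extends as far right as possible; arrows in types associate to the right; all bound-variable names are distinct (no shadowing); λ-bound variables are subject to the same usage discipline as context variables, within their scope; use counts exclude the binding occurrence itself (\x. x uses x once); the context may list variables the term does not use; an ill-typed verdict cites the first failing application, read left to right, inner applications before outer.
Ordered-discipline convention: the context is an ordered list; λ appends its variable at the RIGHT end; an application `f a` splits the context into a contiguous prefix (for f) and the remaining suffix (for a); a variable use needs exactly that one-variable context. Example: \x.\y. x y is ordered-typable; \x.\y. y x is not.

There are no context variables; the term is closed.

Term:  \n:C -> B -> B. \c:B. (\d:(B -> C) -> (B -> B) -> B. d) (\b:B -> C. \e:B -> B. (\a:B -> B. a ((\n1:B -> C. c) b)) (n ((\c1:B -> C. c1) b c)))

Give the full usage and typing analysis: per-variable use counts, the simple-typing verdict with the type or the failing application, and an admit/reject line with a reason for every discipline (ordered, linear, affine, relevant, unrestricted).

use counts: n [bound]: 1×; c [bound]: 2×; d [bound]: 1×; b [bound]: 2×; e [bound]: 0×; a [bound]: 1×; n1 [bound]: 0×; c1 [bound]: 1×
use order (left to right): d, a, c, b, n, c1, b, c
typing: well-typed — term : (C -> B -> B) -> B -> (B -> C) -> (B -> B) -> B
ordered ✗ (repeated use of c ×2, b ×2; e, n1 left unused)
linear ✗ (repeated use of c ×2, b ×2; e, n1 left unused)
affine ✗ (repeated use of c ×2, b ×2)
relevant ✗ (e, n1 left unused)
unrestricted ✓ (well-typed at (C -> B -> B) -> B -> (B -> C) -> (B -> B) -> B; no restrictions here)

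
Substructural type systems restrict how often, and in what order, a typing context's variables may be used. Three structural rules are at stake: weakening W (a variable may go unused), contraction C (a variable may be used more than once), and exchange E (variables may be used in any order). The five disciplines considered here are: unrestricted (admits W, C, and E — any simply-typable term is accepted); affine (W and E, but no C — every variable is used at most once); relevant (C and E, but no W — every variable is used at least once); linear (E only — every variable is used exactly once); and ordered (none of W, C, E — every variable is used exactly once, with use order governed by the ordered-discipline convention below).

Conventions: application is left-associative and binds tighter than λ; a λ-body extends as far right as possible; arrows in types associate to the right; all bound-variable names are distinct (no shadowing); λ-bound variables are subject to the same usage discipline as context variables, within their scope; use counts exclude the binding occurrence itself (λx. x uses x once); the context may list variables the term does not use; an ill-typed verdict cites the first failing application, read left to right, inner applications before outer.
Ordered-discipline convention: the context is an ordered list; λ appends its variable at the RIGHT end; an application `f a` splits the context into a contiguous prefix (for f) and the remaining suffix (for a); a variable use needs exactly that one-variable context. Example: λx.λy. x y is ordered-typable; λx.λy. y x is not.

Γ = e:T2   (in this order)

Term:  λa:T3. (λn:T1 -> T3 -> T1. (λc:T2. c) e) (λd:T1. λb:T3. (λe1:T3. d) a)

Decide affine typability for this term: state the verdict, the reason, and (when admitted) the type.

yes — e, a, n, c, d, b, e1: no repeats, contraction unneeded; term : T3 -> T2
counts: e=1; a (λ-bound)=1; n (λ-bound)=0; c (λ-bound)=1; d (λ-bound)=1; b (λ-bound)=0; e1 (λ-bound)=0
left-to-right use order: c, e, d, a
typing: ✓ — T3 -> T2
summary: ordered ✗ · linear ✗ · affine ✓ · relevant ✗ · unrestricted ✓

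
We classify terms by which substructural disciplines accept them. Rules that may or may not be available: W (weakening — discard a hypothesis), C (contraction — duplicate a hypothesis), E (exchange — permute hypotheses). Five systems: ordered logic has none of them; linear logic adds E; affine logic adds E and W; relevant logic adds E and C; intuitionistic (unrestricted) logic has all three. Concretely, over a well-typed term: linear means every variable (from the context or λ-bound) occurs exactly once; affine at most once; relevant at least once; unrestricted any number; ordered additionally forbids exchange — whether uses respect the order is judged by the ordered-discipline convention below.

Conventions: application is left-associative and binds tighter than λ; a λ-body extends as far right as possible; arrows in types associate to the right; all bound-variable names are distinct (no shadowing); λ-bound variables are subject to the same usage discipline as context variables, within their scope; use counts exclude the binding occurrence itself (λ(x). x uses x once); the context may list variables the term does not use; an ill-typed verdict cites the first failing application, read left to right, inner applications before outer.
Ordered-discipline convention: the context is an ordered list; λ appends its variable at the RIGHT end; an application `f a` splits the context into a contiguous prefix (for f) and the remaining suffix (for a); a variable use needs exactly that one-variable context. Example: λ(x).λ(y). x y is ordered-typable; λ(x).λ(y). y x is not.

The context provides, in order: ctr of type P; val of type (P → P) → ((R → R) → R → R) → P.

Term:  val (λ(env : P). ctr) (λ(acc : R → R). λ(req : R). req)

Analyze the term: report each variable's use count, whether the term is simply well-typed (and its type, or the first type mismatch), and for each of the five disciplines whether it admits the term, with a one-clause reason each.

variable uses: ctr: 1×, val: 1×, env [bound]: 0×, acc [bound]: 0×, req [bound]: 1×
order of uses: val, ctr, req
typing: the term checks, with type P
ordered: ✗, needs weakening: env, acc unused
linear: ✗, needs weakening: env, acc unused
affine: ✓, ctr, val, env, acc, req: no repeats, contraction unneeded
relevant: ✗, needs weakening: env, acc unused
unrestricted: ✓, type-checks (P) and nothing is barred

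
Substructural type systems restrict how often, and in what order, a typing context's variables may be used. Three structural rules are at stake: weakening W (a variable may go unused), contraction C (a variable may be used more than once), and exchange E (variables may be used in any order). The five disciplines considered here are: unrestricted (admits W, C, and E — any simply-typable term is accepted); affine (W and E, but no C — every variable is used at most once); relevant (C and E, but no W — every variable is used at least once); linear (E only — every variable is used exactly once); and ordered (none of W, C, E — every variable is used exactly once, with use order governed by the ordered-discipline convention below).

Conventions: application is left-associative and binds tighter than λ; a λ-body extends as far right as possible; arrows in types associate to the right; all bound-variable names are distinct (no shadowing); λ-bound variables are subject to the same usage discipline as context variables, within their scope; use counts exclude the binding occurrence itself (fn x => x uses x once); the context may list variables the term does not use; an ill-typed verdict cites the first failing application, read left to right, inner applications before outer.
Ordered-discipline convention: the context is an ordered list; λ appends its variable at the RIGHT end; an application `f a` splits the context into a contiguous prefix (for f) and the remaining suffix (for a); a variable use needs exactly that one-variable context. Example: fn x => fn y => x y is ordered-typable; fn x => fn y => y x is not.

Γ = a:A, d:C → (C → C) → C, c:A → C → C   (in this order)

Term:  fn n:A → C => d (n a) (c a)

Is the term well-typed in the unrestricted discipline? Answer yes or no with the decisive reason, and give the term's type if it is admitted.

yes — typability at (A → C) → C is all that's needed; term : (A → C) → C
variable uses: a: 2×, d: 1×, c: 1×, n (λ-bound): 1×
order of uses: d, n, a, c, a
typing: well-typed at (A → C) → C
all disciplines: ordered ✗ · linear ✗ · affine ✗ · relevant ✓ · unrestricted ✓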